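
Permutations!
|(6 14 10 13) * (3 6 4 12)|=|(3 6 14 10 13 4 12)|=7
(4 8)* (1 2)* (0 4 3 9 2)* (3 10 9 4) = [3, 0, 1, 4, 8, 5, 6, 7, 10, 2, 9] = (0 3 4 8 10 9 2 1)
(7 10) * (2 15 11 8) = (2 15 11 8)(7 10) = [0, 1, 15, 3, 4, 5, 6, 10, 2, 9, 7, 8, 12, 13, 14, 11]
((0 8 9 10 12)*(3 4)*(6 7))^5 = (12)(3 4)(6 7)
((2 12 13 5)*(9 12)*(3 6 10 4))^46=((2 9 12 13 5)(3 6 10 4))^46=(2 9 12 13 5)(3 10)(4 6)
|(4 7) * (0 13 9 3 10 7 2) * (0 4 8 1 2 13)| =9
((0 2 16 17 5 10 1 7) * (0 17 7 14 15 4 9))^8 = ((0 2 16 7 17 5 10 1 14 15 4 9))^8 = (0 14 17)(1 7 9)(2 15 5)(4 10 16)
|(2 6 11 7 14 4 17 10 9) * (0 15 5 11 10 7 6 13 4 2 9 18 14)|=|(0 15 5 11 6 10 18 14 2 13 4 17 7)|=13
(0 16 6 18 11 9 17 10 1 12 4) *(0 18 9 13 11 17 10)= (0 16 6 9 10 1 12 4 18 17)(11 13)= [16, 12, 2, 3, 18, 5, 9, 7, 8, 10, 1, 13, 4, 11, 14, 15, 6, 0, 17]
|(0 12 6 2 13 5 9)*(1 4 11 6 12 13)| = |(0 13 5 9)(1 4 11 6 2)| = 20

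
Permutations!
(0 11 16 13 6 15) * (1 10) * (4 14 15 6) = [11, 10, 2, 3, 14, 5, 6, 7, 8, 9, 1, 16, 12, 4, 15, 0, 13] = (0 11 16 13 4 14 15)(1 10)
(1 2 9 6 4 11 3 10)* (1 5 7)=[0, 2, 9, 10, 11, 7, 4, 1, 8, 6, 5, 3]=(1 2 9 6 4 11 3 10 5 7)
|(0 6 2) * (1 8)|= 6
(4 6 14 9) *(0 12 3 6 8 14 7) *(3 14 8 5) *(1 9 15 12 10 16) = (0 10 16 1 9 4 5 3 6 7)(12 14 15) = [10, 9, 2, 6, 5, 3, 7, 0, 8, 4, 16, 11, 14, 13, 15, 12, 1]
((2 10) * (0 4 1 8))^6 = ((0 4 1 8)(2 10))^6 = (10)(0 1)(4 8)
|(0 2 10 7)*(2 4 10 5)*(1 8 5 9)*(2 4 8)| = 6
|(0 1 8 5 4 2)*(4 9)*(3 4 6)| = |(0 1 8 5 9 6 3 4 2)| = 9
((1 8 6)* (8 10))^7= (1 6 8 10)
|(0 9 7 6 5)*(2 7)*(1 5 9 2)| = |(0 2 7 6 9 1 5)| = 7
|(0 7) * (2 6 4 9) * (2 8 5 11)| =14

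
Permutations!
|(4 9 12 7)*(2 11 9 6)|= 7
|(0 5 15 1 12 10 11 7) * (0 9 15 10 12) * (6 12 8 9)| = |(0 5 10 11 7 6 12 8 9 15 1)| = 11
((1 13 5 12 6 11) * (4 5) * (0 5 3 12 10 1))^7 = (0 12 13 5 6 4 10 11 3 1)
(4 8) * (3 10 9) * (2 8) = (2 8 4)(3 10 9) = [0, 1, 8, 10, 2, 5, 6, 7, 4, 3, 9]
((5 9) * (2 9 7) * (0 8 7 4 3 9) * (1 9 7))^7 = (0 7 4 9 8 2 3 5 1)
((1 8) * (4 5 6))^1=(1 8)(4 5 6)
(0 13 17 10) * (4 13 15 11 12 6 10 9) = (0 15 11 12 6 10)(4 13 17 9) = [15, 1, 2, 3, 13, 5, 10, 7, 8, 4, 0, 12, 6, 17, 14, 11, 16, 9]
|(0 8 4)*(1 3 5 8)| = 6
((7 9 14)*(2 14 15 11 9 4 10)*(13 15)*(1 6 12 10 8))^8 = (15)(1 8 4 7 14 2 10 12 6)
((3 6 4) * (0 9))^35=((0 9)(3 6 4))^35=(0 9)(3 4 6)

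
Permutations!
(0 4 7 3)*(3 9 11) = [4, 1, 2, 0, 7, 5, 6, 9, 8, 11, 10, 3] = (0 4 7 9 11 3)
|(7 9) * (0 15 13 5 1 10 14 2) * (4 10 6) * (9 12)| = 30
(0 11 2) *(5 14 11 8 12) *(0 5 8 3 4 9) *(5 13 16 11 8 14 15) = (0 3 4 9)(2 13 16 11)(5 15)(8 12 14) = [3, 1, 13, 4, 9, 15, 6, 7, 12, 0, 10, 2, 14, 16, 8, 5, 11]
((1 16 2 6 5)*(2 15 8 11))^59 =((1 16 15 8 11 2 6 5))^59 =(1 8 6 16 11 5 15 2)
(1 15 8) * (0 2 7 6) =[2, 15, 7, 3, 4, 5, 0, 6, 1, 9, 10, 11, 12, 13, 14, 8] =(0 2 7 6)(1 15 8)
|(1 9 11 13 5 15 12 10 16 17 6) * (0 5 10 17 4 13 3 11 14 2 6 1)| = |(0 5 15 12 17 1 9 14 2 6)(3 11)(4 13 10 16)| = 20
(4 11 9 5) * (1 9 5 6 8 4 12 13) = [0, 9, 2, 3, 11, 12, 8, 7, 4, 6, 10, 5, 13, 1] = (1 9 6 8 4 11 5 12 13)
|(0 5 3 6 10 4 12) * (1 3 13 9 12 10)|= 30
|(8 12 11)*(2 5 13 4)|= |(2 5 13 4)(8 12 11)|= 12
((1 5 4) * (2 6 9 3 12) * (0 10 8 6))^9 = (0 10 8 6 9 3 12 2)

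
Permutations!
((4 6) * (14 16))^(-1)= (4 6)(14 16)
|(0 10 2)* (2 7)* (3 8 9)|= |(0 10 7 2)(3 8 9)|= 12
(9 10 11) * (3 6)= (3 6)(9 10 11)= [0, 1, 2, 6, 4, 5, 3, 7, 8, 10, 11, 9]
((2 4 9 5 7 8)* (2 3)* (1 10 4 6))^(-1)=((1 10 4 9 5 7 8 3 2 6))^(-1)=(1 6 2 3 8 7 5 9 4 10)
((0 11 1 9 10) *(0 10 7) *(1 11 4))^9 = ((11)(0 4 1 9 7))^9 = (11)(0 7 9 1 4)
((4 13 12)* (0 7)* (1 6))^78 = (13)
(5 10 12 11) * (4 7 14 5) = (4 7 14 5 10 12 11) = [0, 1, 2, 3, 7, 10, 6, 14, 8, 9, 12, 4, 11, 13, 5]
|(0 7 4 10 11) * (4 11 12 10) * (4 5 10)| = |(0 7 11)(4 5 10 12)| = 12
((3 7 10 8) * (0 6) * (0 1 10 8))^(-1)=(0 10 1 6)(3 8 7)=((0 6 1 10)(3 7 8))^(-1)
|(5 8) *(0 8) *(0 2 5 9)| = 6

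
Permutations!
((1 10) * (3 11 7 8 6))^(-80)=((1 10)(3 11 7 8 6))^(-80)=(11)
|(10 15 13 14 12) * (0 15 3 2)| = |(0 15 13 14 12 10 3 2)| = 8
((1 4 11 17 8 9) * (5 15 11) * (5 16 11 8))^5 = (1 5 4 15 16 8 11 9 17)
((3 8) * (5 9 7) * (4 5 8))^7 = ((3 4 5 9 7 8))^7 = (3 4 5 9 7 8)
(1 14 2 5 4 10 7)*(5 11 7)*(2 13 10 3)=(1 14 13 10 5 4 3 2 11 7)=[0, 14, 11, 2, 3, 4, 6, 1, 8, 9, 5, 7, 12, 10, 13]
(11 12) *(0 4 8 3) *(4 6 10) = (0 6 10 4 8 3)(11 12) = [6, 1, 2, 0, 8, 5, 10, 7, 3, 9, 4, 12, 11]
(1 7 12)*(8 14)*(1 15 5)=[0, 7, 2, 3, 4, 1, 6, 12, 14, 9, 10, 11, 15, 13, 8, 5]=(1 7 12 15 5)(8 14)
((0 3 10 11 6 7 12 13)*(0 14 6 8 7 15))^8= ((0 3 10 11 8 7 12 13 14 6 15))^8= (0 14 7 10 15 13 8 3 6 12 11)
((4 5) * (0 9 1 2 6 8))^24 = ((0 9 1 2 6 8)(4 5))^24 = (9)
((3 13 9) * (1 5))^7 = (1 5)(3 13 9)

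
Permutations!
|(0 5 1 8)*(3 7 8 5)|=4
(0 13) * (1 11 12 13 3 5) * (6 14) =[3, 11, 2, 5, 4, 1, 14, 7, 8, 9, 10, 12, 13, 0, 6] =(0 3 5 1 11 12 13)(6 14)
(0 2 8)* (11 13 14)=(0 2 8)(11 13 14)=[2, 1, 8, 3, 4, 5, 6, 7, 0, 9, 10, 13, 12, 14, 11]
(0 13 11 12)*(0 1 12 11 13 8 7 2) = (13)(0 8 7 2)(1 12) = [8, 12, 0, 3, 4, 5, 6, 2, 7, 9, 10, 11, 1, 13]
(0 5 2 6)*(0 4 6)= (0 5 2)(4 6)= [5, 1, 0, 3, 6, 2, 4]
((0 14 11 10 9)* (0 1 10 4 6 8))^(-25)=((0 14 11 4 6 8)(1 10 9))^(-25)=(0 8 6 4 11 14)(1 9 10)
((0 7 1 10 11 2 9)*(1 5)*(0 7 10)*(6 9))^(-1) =(0 1 5 7 9 6 2 11 10) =((0 10 11 2 6 9 7 5 1))^(-1)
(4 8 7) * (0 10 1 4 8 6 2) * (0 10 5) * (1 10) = (10)(0 5)(1 4 6 2)(7 8) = [5, 4, 1, 3, 6, 0, 2, 8, 7, 9, 10]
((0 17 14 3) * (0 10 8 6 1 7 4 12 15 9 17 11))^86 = (1 4 15 17 3 8)(6 7 12 9 14 10) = ((0 11)(1 7 4 12 15 9 17 14 3 10 8 6))^86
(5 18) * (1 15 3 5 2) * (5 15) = (1 5 18 2)(3 15) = [0, 5, 1, 15, 4, 18, 6, 7, 8, 9, 10, 11, 12, 13, 14, 3, 16, 17, 2]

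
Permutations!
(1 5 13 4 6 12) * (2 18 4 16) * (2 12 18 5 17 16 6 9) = (1 17 16 12)(2 5 13 6 18 4 9) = [0, 17, 5, 3, 9, 13, 18, 7, 8, 2, 10, 11, 1, 6, 14, 15, 12, 16, 4]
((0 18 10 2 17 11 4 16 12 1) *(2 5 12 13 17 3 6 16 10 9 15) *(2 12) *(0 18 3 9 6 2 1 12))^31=((0 3 2 9 15)(1 18 6 16 13 17 11 4 10 5))^31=(0 3 2 9 15)(1 18 6 16 13 17 11 4 10 5)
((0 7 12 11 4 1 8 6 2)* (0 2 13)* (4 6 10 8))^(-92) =(0 6 12)(7 13 11)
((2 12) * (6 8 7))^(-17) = (2 12)(6 8 7)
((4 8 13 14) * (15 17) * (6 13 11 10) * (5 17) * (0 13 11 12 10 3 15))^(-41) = ((0 13 14 4 8 12 10 6 11 3 15 5 17))^(-41) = (0 5 3 6 12 4 13 17 15 11 10 8 14)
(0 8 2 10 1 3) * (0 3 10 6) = (0 8 2 6)(1 10) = [8, 10, 6, 3, 4, 5, 0, 7, 2, 9, 1]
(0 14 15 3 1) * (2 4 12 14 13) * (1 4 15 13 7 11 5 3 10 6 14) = (0 7 11 5 3 4 12 1)(2 15 10 6 14 13) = [7, 0, 15, 4, 12, 3, 14, 11, 8, 9, 6, 5, 1, 2, 13, 10]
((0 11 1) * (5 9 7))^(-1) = (0 1 11)(5 7 9) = ((0 11 1)(5 9 7))^(-1)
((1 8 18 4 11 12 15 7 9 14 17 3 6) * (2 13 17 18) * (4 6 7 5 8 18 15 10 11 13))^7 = ((1 18 6)(2 4 13 17 3 7 9 14 15 5 8)(10 11 12))^7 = (1 18 6)(2 14 17 8 9 13 5 7 4 15 3)(10 11 12)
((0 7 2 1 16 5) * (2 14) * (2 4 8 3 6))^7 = (0 2 4 5 6 14 16 3 7 1 8)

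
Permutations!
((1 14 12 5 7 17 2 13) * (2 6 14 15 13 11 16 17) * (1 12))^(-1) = ((1 15 13 12 5 7 2 11 16 17 6 14))^(-1) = (1 14 6 17 16 11 2 7 5 12 13 15)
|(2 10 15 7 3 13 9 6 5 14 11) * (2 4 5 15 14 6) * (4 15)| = 9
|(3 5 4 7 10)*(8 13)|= 10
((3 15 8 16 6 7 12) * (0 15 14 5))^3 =(0 16 12 5 8 7 14 15 6 3)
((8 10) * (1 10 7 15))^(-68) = (1 8 15 10 7) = ((1 10 8 7 15))^(-68)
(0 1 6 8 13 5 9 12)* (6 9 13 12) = (0 1 9 6 8 12)(5 13) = [1, 9, 2, 3, 4, 13, 8, 7, 12, 6, 10, 11, 0, 5]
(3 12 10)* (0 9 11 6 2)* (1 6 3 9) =(0 1 6 2)(3 12 10 9 11) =[1, 6, 0, 12, 4, 5, 2, 7, 8, 11, 9, 3, 10]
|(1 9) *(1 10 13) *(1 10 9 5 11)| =6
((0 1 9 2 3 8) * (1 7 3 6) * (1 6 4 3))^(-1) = (0 8 3 4 2 9 1 7)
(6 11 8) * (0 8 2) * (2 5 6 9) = (0 8 9 2)(5 6 11) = [8, 1, 0, 3, 4, 6, 11, 7, 9, 2, 10, 5]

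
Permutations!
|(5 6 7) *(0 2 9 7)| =6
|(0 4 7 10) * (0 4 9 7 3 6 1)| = 8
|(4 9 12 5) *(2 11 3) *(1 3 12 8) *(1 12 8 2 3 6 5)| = 9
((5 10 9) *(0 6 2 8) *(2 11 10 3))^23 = ((0 6 11 10 9 5 3 2 8))^23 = (0 5 6 3 11 2 10 8 9)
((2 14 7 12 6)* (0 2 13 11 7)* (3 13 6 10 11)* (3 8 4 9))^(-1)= ((0 2 14)(3 13 8 4 9)(7 12 10 11))^(-1)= (0 14 2)(3 9 4 8 13)(7 11 10 12)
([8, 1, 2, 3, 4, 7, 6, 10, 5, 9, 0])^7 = [5, 1, 2, 3, 4, 10, 6, 0, 7, 9, 8]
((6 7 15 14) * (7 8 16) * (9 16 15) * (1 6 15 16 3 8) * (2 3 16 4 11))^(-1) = ((1 6)(2 3 8 4 11)(7 9 16)(14 15))^(-1) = (1 6)(2 11 4 8 3)(7 16 9)(14 15)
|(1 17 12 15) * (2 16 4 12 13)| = 8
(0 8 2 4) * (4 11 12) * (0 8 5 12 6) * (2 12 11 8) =(0 5 11 6)(2 8 12 4) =[5, 1, 8, 3, 2, 11, 0, 7, 12, 9, 10, 6, 4]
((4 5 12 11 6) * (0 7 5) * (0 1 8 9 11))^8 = (12)(1 9 6)(4 8 11)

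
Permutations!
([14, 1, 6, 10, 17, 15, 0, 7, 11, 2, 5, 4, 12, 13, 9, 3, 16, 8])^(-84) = [14, 1, 6, 3, 4, 5, 0, 7, 8, 2, 10, 11, 12, 13, 9, 15, 16, 17]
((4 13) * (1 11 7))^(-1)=(1 7 11)(4 13)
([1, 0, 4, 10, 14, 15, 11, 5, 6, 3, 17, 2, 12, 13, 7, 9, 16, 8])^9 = [1, 0, 17, 7, 8, 2, 3, 11, 9, 14, 5, 10, 12, 13, 6, 4, 16, 15]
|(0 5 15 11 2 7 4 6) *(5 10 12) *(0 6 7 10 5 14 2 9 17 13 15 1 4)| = 20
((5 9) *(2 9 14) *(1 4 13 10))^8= ((1 4 13 10)(2 9 5 14))^8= (14)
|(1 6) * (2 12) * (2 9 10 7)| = |(1 6)(2 12 9 10 7)| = 10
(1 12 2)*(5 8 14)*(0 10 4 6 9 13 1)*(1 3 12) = [10, 1, 0, 12, 6, 8, 9, 7, 14, 13, 4, 11, 2, 3, 5] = (0 10 4 6 9 13 3 12 2)(5 8 14)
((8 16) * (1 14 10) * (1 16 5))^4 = ((1 14 10 16 8 5))^4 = (1 8 10)(5 16 14)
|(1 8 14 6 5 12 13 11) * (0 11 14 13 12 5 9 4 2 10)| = |(0 11 1 8 13 14 6 9 4 2 10)| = 11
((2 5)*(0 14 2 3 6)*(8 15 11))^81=(15)(0 5)(2 6)(3 14)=((0 14 2 5 3 6)(8 15 11))^81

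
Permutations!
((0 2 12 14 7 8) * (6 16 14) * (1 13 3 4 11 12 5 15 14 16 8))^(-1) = (16)(0 8 6 12 11 4 3 13 1 7 14 15 5 2)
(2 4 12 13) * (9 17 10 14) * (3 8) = (2 4 12 13)(3 8)(9 17 10 14) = [0, 1, 4, 8, 12, 5, 6, 7, 3, 17, 14, 11, 13, 2, 9, 15, 16, 10]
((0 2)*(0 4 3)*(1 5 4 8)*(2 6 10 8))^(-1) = (0 3 4 5 1 8 10 6)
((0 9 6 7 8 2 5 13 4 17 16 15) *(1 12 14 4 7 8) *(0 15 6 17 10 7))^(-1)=((0 9 17 16 6 8 2 5 13)(1 12 14 4 10 7))^(-1)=(0 13 5 2 8 6 16 17 9)(1 7 10 4 14 12)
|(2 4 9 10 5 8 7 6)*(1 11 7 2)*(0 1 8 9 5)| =11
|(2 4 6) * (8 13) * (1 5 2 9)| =|(1 5 2 4 6 9)(8 13)| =6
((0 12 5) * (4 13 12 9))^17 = ((0 9 4 13 12 5))^17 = (0 5 12 13 4 9)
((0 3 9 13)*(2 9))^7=(0 2 13 3 9)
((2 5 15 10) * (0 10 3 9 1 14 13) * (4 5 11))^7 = (0 3 2 1 4 13 15 10 9 11 14 5)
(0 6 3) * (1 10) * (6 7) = (0 7 6 3)(1 10) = [7, 10, 2, 0, 4, 5, 3, 6, 8, 9, 1]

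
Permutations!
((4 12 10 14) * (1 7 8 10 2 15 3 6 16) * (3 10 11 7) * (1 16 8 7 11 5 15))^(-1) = (16)(1 2 12 4 14 10 15 5 8 6 3)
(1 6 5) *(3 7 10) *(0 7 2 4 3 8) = [7, 6, 4, 2, 3, 1, 5, 10, 0, 9, 8] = (0 7 10 8)(1 6 5)(2 4 3)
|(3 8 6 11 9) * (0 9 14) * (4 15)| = |(0 9 3 8 6 11 14)(4 15)| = 14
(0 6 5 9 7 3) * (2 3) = [6, 1, 3, 0, 4, 9, 5, 2, 8, 7] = (0 6 5 9 7 2 3)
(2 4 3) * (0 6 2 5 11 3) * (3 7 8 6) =[3, 1, 4, 5, 0, 11, 2, 8, 6, 9, 10, 7] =(0 3 5 11 7 8 6 2 4)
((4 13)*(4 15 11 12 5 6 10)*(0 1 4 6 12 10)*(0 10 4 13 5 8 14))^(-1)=((0 1 13 15 11 4 5 12 8 14)(6 10))^(-1)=(0 14 8 12 5 4 11 15 13 1)(6 10)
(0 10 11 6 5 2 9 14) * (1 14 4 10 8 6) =[8, 14, 9, 3, 10, 2, 5, 7, 6, 4, 11, 1, 12, 13, 0] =(0 8 6 5 2 9 4 10 11 1 14)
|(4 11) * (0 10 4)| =4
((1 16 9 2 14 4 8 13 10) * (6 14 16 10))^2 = ((1 10)(2 16 9)(4 8 13 6 14))^2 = (2 9 16)(4 13 14 8 6)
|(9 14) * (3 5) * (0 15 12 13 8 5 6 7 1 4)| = 22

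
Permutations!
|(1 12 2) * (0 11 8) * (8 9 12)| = 7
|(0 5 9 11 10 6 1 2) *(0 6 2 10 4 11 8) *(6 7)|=|(0 5 9 8)(1 10 2 7 6)(4 11)|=20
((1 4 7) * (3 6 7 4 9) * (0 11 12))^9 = ((0 11 12)(1 9 3 6 7))^9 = (12)(1 7 6 3 9)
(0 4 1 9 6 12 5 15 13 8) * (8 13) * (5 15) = (0 4 1 9 6 12 15 8) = [4, 9, 2, 3, 1, 5, 12, 7, 0, 6, 10, 11, 15, 13, 14, 8]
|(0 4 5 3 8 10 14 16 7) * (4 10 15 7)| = 10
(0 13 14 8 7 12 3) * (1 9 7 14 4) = (0 13 4 1 9 7 12 3)(8 14) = [13, 9, 2, 0, 1, 5, 6, 12, 14, 7, 10, 11, 3, 4, 8]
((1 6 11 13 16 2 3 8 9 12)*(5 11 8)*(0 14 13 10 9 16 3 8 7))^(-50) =((0 14 13 3 5 11 10 9 12 1 6 7)(2 8 16))^(-50) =(0 6 12 10 5 13)(1 9 11 3 14 7)(2 8 16)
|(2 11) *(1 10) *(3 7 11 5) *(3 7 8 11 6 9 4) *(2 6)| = |(1 10)(2 5 7)(3 8 11 6 9 4)| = 6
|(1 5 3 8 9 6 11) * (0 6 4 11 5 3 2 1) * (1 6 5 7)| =11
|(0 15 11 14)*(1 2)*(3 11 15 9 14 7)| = |(15)(0 9 14)(1 2)(3 11 7)| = 6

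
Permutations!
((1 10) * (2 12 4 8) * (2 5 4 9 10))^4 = (1 10 9 12 2)(4 8 5)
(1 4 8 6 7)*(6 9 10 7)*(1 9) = (1 4 8)(7 9 10) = [0, 4, 2, 3, 8, 5, 6, 9, 1, 10, 7]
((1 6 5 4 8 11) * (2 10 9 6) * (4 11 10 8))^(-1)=(1 11 5 6 9 10 8 2)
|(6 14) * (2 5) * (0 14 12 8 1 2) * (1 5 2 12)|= |(0 14 6 1 12 8 5)|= 7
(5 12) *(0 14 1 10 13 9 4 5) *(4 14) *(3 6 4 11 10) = (0 11 10 13 9 14 1 3 6 4 5 12) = [11, 3, 2, 6, 5, 12, 4, 7, 8, 14, 13, 10, 0, 9, 1]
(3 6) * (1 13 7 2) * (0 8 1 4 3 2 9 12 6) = (0 8 1 13 7 9 12 6 2 4 3) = [8, 13, 4, 0, 3, 5, 2, 9, 1, 12, 10, 11, 6, 7]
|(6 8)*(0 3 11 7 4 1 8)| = 8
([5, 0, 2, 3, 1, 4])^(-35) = (0 5 4 1)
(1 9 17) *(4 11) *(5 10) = (1 9 17)(4 11)(5 10) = [0, 9, 2, 3, 11, 10, 6, 7, 8, 17, 5, 4, 12, 13, 14, 15, 16, 1]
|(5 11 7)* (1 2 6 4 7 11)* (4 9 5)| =|(11)(1 2 6 9 5)(4 7)| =10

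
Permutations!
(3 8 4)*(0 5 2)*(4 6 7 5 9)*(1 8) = (0 9 4 3 1 8 6 7 5 2) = [9, 8, 0, 1, 3, 2, 7, 5, 6, 4]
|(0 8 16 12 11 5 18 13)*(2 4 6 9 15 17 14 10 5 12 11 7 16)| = |(0 8 2 4 6 9 15 17 14 10 5 18 13)(7 16 11 12)| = 52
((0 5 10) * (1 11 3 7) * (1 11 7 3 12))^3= (1 12 11 7)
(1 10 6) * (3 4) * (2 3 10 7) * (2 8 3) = (1 7 8 3 4 10 6) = [0, 7, 2, 4, 10, 5, 1, 8, 3, 9, 6]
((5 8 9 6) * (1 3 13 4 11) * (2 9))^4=((1 3 13 4 11)(2 9 6 5 8))^4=(1 11 4 13 3)(2 8 5 6 9)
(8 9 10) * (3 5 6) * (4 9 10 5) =[0, 1, 2, 4, 9, 6, 3, 7, 10, 5, 8] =(3 4 9 5 6)(8 10)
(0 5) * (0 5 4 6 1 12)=[4, 12, 2, 3, 6, 5, 1, 7, 8, 9, 10, 11, 0]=(0 4 6 1 12)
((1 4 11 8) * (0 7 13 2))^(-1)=(0 2 13 7)(1 8 11 4)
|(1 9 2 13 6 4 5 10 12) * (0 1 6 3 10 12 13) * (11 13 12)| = |(0 1 9 2)(3 10 12 6 4 5 11 13)| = 8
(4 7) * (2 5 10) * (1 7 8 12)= [0, 7, 5, 3, 8, 10, 6, 4, 12, 9, 2, 11, 1]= (1 7 4 8 12)(2 5 10)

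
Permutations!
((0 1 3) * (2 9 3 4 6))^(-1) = (0 3 9 2 6 4 1)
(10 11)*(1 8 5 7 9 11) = [0, 8, 2, 3, 4, 7, 6, 9, 5, 11, 1, 10] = (1 8 5 7 9 11 10)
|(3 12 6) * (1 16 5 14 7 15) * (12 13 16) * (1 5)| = 12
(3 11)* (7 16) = [0, 1, 2, 11, 4, 5, 6, 16, 8, 9, 10, 3, 12, 13, 14, 15, 7] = (3 11)(7 16)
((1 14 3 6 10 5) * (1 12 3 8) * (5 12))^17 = ((1 14 8)(3 6 10 12))^17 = (1 8 14)(3 6 10 12)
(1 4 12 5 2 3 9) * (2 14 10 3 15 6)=(1 4 12 5 14 10 3 9)(2 15 6)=[0, 4, 15, 9, 12, 14, 2, 7, 8, 1, 3, 11, 5, 13, 10, 6]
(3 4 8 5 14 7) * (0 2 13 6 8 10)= (0 2 13 6 8 5 14 7 3 4 10)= [2, 1, 13, 4, 10, 14, 8, 3, 5, 9, 0, 11, 12, 6, 7]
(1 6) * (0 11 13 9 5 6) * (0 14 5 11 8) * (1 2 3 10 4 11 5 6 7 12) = (0 8)(1 14 6 2 3 10 4 11 13 9 5 7 12) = [8, 14, 3, 10, 11, 7, 2, 12, 0, 5, 4, 13, 1, 9, 6]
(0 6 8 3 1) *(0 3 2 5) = (0 6 8 2 5)(1 3) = [6, 3, 5, 1, 4, 0, 8, 7, 2]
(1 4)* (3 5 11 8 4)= (1 3 5 11 8 4)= [0, 3, 2, 5, 1, 11, 6, 7, 4, 9, 10, 8]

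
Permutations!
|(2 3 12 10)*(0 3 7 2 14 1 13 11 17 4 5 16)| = 12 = |(0 3 12 10 14 1 13 11 17 4 5 16)(2 7)|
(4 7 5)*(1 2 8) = (1 2 8)(4 7 5) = [0, 2, 8, 3, 7, 4, 6, 5, 1]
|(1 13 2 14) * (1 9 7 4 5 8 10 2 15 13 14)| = 18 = |(1 14 9 7 4 5 8 10 2)(13 15)|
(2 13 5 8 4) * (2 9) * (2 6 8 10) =(2 13 5 10)(4 9 6 8) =[0, 1, 13, 3, 9, 10, 8, 7, 4, 6, 2, 11, 12, 5]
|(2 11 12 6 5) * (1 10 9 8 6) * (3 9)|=10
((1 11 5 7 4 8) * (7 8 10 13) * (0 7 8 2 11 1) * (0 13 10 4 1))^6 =((0 7 1)(2 11 5)(8 13))^6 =(13)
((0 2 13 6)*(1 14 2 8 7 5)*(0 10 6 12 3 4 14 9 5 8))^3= ((1 9 5)(2 13 12 3 4 14)(6 10)(7 8))^3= (2 3)(4 13)(6 10)(7 8)(12 14)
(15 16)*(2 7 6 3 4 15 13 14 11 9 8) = (2 7 6 3 4 15 16 13 14 11 9 8) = [0, 1, 7, 4, 15, 5, 3, 6, 2, 8, 10, 9, 12, 14, 11, 16, 13]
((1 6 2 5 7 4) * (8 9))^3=(1 5)(2 4)(6 7)(8 9)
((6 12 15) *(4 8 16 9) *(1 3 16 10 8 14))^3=((1 3 16 9 4 14)(6 12 15)(8 10))^3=(1 9)(3 4)(8 10)(14 16)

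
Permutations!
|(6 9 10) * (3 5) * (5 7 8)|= 12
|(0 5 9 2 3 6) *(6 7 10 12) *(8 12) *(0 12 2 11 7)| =18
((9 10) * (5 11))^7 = ((5 11)(9 10))^7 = (5 11)(9 10)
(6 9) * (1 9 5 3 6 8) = (1 9 8)(3 6 5) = [0, 9, 2, 6, 4, 3, 5, 7, 1, 8]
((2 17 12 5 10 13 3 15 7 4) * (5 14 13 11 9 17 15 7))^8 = ((2 15 5 10 11 9 17 12 14 13 3 7 4))^8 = (2 14 10 7 17 15 13 11 4 12 5 3 9)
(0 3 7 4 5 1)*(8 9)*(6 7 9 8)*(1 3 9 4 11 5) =[9, 0, 2, 4, 1, 3, 7, 11, 8, 6, 10, 5] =(0 9 6 7 11 5 3 4 1)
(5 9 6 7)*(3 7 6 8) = (3 7 5 9 8) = [0, 1, 2, 7, 4, 9, 6, 5, 3, 8]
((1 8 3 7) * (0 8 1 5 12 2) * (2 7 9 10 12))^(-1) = ((0 8 3 9 10 12 7 5 2))^(-1) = (0 2 5 7 12 10 9 3 8)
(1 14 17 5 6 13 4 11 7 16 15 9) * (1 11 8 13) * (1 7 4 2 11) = (1 14 17 5 6 7 16 15 9)(2 11 4 8 13) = [0, 14, 11, 3, 8, 6, 7, 16, 13, 1, 10, 4, 12, 2, 17, 9, 15, 5]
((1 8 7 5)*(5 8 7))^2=(1 8)(5 7)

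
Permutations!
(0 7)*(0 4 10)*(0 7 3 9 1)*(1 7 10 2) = [3, 0, 1, 9, 2, 5, 6, 4, 8, 7, 10] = (10)(0 3 9 7 4 2 1)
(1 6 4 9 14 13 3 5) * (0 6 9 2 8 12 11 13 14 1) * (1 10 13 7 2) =[6, 9, 8, 5, 1, 0, 4, 2, 12, 10, 13, 7, 11, 3, 14] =(14)(0 6 4 1 9 10 13 3 5)(2 8 12 11 7)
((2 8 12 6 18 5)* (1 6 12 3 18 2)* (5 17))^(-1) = (1 5 17 18 3 8 2 6)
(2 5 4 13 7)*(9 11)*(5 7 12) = (2 7)(4 13 12 5)(9 11) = [0, 1, 7, 3, 13, 4, 6, 2, 8, 11, 10, 9, 5, 12]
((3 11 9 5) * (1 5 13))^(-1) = ((1 5 3 11 9 13))^(-1) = (1 13 9 11 3 5)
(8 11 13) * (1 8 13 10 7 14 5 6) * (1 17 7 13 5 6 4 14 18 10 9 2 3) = (1 8 11 9 2 3)(4 14 6 17 7 18 10 13 5) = [0, 8, 3, 1, 14, 4, 17, 18, 11, 2, 13, 9, 12, 5, 6, 15, 16, 7, 10]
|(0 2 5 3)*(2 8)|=5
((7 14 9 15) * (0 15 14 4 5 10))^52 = (0 5 7)(4 15 10)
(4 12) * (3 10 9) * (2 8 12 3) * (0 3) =(0 3 10 9 2 8 12 4) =[3, 1, 8, 10, 0, 5, 6, 7, 12, 2, 9, 11, 4]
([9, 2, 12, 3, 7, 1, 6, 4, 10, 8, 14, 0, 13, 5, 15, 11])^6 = [11, 2, 12, 3, 4, 1, 6, 7, 9, 0, 8, 15, 13, 5, 10, 14]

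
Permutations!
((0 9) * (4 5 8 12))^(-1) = (0 9)(4 12 8 5)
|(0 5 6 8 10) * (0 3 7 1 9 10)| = 20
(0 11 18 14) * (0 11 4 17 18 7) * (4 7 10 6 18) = (0 7)(4 17)(6 18 14 11 10) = [7, 1, 2, 3, 17, 5, 18, 0, 8, 9, 6, 10, 12, 13, 11, 15, 16, 4, 14]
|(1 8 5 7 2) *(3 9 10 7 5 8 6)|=|(1 6 3 9 10 7 2)|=7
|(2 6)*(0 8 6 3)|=|(0 8 6 2 3)|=5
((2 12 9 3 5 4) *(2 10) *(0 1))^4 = (2 5 12 4 9 10 3)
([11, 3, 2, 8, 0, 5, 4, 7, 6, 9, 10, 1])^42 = (11)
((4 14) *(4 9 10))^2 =(4 9)(10 14)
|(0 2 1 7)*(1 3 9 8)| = |(0 2 3 9 8 1 7)| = 7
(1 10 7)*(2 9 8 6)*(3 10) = [0, 3, 9, 10, 4, 5, 2, 1, 6, 8, 7] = (1 3 10 7)(2 9 8 6)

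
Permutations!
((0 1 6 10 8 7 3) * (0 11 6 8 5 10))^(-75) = (0 8 3 6 1 7 11)(5 10)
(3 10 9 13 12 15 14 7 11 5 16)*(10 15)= (3 15 14 7 11 5 16)(9 13 12 10)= [0, 1, 2, 15, 4, 16, 6, 11, 8, 13, 9, 5, 10, 12, 7, 14, 3]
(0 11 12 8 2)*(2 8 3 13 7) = [11, 1, 0, 13, 4, 5, 6, 2, 8, 9, 10, 12, 3, 7] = (0 11 12 3 13 7 2)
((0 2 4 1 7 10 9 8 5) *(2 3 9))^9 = ((0 3 9 8 5)(1 7 10 2 4))^9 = (0 5 8 9 3)(1 4 2 10 7)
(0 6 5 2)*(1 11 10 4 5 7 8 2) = (0 6 7 8 2)(1 11 10 4 5) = [6, 11, 0, 3, 5, 1, 7, 8, 2, 9, 4, 10]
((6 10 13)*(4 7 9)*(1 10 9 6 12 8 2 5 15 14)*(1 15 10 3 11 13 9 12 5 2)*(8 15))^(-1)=(1 8 14 15 12 6 7 4 9 10 5 13 11 3)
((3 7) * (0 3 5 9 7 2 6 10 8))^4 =(0 10 2)(3 8 6)(5 9 7)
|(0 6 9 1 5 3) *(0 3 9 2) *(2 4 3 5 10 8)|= 10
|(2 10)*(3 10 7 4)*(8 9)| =10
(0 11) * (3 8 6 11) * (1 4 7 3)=(0 1 4 7 3 8 6 11)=[1, 4, 2, 8, 7, 5, 11, 3, 6, 9, 10, 0]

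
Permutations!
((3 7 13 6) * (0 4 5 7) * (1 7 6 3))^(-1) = (0 3 13 7 1 6 5 4)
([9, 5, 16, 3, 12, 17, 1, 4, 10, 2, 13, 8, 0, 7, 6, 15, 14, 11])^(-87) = (0 11 2 10 14 7 1 12 17 9 8 16 13 6 4 5)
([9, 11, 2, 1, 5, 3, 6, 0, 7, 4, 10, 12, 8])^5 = [1, 0, 2, 7, 12, 8, 6, 3, 5, 11, 10, 9, 4]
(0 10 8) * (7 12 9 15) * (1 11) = (0 10 8)(1 11)(7 12 9 15) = [10, 11, 2, 3, 4, 5, 6, 12, 0, 15, 8, 1, 9, 13, 14, 7]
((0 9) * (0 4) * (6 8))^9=(9)(6 8)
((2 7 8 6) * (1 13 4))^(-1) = (1 4 13)(2 6 8 7) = ((1 13 4)(2 7 8 6))^(-1)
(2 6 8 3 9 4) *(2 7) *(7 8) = (2 6 7)(3 9 4 8) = [0, 1, 6, 9, 8, 5, 7, 2, 3, 4]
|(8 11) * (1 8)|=3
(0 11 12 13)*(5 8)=(0 11 12 13)(5 8)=[11, 1, 2, 3, 4, 8, 6, 7, 5, 9, 10, 12, 13, 0]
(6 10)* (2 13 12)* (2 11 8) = [0, 1, 13, 3, 4, 5, 10, 7, 2, 9, 6, 8, 11, 12] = (2 13 12 11 8)(6 10)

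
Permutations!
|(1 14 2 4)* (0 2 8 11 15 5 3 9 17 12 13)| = 14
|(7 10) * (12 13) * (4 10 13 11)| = 6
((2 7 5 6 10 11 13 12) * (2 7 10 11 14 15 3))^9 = (2 3 15 14 10)(5 13)(6 12)(7 11) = ((2 10 14 15 3)(5 6 11 13 12 7))^9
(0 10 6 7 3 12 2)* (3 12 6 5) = (0 10 5 3 6 7 12 2) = [10, 1, 0, 6, 4, 3, 7, 12, 8, 9, 5, 11, 2]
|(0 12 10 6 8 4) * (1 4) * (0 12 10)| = |(0 10 6 8 1 4 12)| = 7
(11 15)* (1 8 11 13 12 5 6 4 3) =(1 8 11 15 13 12 5 6 4 3) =[0, 8, 2, 1, 3, 6, 4, 7, 11, 9, 10, 15, 5, 12, 14, 13]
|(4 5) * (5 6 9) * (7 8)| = |(4 6 9 5)(7 8)| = 4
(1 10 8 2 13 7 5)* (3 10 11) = (1 11 3 10 8 2 13 7 5) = [0, 11, 13, 10, 4, 1, 6, 5, 2, 9, 8, 3, 12, 7]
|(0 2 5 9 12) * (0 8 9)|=|(0 2 5)(8 9 12)|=3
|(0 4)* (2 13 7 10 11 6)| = |(0 4)(2 13 7 10 11 6)| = 6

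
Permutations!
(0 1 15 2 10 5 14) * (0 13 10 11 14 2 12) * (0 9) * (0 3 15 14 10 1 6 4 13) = (0 6 4 13 1 14)(2 11 10 5)(3 15 12 9) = [6, 14, 11, 15, 13, 2, 4, 7, 8, 3, 5, 10, 9, 1, 0, 12]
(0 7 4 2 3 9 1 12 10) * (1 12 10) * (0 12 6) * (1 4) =(0 7 1 10 12 4 2 3 9 6) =[7, 10, 3, 9, 2, 5, 0, 1, 8, 6, 12, 11, 4]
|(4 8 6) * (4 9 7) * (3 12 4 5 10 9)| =20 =|(3 12 4 8 6)(5 10 9 7)|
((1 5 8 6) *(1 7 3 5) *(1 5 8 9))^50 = ((1 5 9)(3 8 6 7))^50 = (1 9 5)(3 6)(7 8)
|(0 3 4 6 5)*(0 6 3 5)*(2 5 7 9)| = |(0 7 9 2 5 6)(3 4)| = 6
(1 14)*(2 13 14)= (1 2 13 14)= [0, 2, 13, 3, 4, 5, 6, 7, 8, 9, 10, 11, 12, 14, 1]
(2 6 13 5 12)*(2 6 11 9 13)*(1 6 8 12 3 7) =[0, 6, 11, 7, 4, 3, 2, 1, 12, 13, 10, 9, 8, 5] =(1 6 2 11 9 13 5 3 7)(8 12)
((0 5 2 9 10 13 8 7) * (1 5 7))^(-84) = (13) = ((0 7)(1 5 2 9 10 13 8))^(-84)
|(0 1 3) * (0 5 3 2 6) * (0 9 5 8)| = |(0 1 2 6 9 5 3 8)| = 8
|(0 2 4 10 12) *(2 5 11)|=7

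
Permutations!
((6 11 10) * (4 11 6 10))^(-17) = (4 11)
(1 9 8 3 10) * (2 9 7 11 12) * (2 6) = [0, 7, 9, 10, 4, 5, 2, 11, 3, 8, 1, 12, 6] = (1 7 11 12 6 2 9 8 3 10)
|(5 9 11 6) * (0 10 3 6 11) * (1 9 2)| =8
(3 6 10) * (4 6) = (3 4 6 10) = [0, 1, 2, 4, 6, 5, 10, 7, 8, 9, 3]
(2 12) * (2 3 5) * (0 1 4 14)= (0 1 4 14)(2 12 3 5)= [1, 4, 12, 5, 14, 2, 6, 7, 8, 9, 10, 11, 3, 13, 0]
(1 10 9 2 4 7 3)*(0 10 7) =(0 10 9 2 4)(1 7 3) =[10, 7, 4, 1, 0, 5, 6, 3, 8, 2, 9]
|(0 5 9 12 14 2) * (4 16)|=6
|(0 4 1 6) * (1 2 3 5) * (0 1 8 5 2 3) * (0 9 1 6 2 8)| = 15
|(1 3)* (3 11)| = 3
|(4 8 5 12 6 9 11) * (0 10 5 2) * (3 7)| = |(0 10 5 12 6 9 11 4 8 2)(3 7)| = 10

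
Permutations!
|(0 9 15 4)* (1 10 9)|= |(0 1 10 9 15 4)|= 6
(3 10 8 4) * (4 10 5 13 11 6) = [0, 1, 2, 5, 3, 13, 4, 7, 10, 9, 8, 6, 12, 11] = (3 5 13 11 6 4)(8 10)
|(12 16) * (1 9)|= 2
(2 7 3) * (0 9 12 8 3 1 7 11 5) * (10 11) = (0 9 12 8 3 2 10 11 5)(1 7) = [9, 7, 10, 2, 4, 0, 6, 1, 3, 12, 11, 5, 8]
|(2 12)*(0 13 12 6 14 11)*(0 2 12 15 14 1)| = 8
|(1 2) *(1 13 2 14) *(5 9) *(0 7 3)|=|(0 7 3)(1 14)(2 13)(5 9)|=6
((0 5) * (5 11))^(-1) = (0 5 11)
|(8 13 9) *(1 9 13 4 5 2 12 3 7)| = 9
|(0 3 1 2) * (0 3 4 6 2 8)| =|(0 4 6 2 3 1 8)| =7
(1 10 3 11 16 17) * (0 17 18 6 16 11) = [17, 10, 2, 0, 4, 5, 16, 7, 8, 9, 3, 11, 12, 13, 14, 15, 18, 1, 6] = (0 17 1 10 3)(6 16 18)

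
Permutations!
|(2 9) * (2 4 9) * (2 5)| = |(2 5)(4 9)| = 2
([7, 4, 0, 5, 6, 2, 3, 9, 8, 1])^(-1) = [2, 9, 5, 6, 1, 3, 4, 0, 8, 7]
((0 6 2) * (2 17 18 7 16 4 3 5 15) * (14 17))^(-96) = ((0 6 14 17 18 7 16 4 3 5 15 2))^(-96) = (18)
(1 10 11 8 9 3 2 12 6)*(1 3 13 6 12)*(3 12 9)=(1 10 11 8 3 2)(6 12 9 13)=[0, 10, 1, 2, 4, 5, 12, 7, 3, 13, 11, 8, 9, 6]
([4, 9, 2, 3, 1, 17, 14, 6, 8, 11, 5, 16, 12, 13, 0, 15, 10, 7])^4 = [11, 10, 2, 3, 16, 14, 1, 4, 8, 5, 6, 17, 12, 13, 9, 15, 7, 0]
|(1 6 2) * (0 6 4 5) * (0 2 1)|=|(0 6 1 4 5 2)|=6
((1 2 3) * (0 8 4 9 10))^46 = (0 8 4 9 10)(1 2 3) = ((0 8 4 9 10)(1 2 3))^46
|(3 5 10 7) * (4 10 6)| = |(3 5 6 4 10 7)| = 6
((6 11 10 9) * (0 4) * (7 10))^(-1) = ((0 4)(6 11 7 10 9))^(-1) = (0 4)(6 9 10 7 11)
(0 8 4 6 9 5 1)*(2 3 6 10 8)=(0 2 3 6 9 5 1)(4 10 8)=[2, 0, 3, 6, 10, 1, 9, 7, 4, 5, 8]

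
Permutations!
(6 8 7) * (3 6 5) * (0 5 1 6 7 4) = [5, 6, 2, 7, 0, 3, 8, 1, 4] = (0 5 3 7 1 6 8 4)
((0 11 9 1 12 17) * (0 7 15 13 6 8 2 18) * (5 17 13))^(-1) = ((0 11 9 1 12 13 6 8 2 18)(5 17 7 15))^(-1) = (0 18 2 8 6 13 12 1 9 11)(5 15 7 17)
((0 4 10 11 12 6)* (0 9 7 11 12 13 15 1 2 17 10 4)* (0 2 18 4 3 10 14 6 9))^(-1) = ((0 2 17 14 6)(1 18 4 3 10 12 9 7 11 13 15))^(-1) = (0 6 14 17 2)(1 15 13 11 7 9 12 10 3 4 18)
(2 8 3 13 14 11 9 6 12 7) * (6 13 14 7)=(2 8 3 14 11 9 13 7)(6 12)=[0, 1, 8, 14, 4, 5, 12, 2, 3, 13, 10, 9, 6, 7, 11]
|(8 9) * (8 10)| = |(8 9 10)| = 3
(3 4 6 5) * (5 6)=(6)(3 4 5)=[0, 1, 2, 4, 5, 3, 6]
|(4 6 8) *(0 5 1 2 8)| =7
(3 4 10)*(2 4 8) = [0, 1, 4, 8, 10, 5, 6, 7, 2, 9, 3] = (2 4 10 3 8)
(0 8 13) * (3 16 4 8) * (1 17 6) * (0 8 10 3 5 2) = [5, 17, 0, 16, 10, 2, 1, 7, 13, 9, 3, 11, 12, 8, 14, 15, 4, 6] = (0 5 2)(1 17 6)(3 16 4 10)(8 13)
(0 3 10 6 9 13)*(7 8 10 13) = (0 3 13)(6 9 7 8 10) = [3, 1, 2, 13, 4, 5, 9, 8, 10, 7, 6, 11, 12, 0]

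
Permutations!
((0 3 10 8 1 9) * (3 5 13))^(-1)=(0 9 1 8 10 3 13 5)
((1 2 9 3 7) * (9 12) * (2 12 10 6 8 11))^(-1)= (1 7 3 9 12)(2 11 8 6 10)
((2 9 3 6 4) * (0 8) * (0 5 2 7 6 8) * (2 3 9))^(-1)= (9)(3 5 8)(4 6 7)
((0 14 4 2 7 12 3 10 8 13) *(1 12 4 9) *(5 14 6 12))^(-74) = ((0 6 12 3 10 8 13)(1 5 14 9)(2 7 4))^(-74) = (0 3 13 12 8 6 10)(1 14)(2 7 4)(5 9)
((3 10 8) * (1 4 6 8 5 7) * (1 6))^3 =((1 4)(3 10 5 7 6 8))^3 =(1 4)(3 7)(5 8)(6 10)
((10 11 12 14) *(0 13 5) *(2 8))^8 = ((0 13 5)(2 8)(10 11 12 14))^8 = (14)(0 5 13)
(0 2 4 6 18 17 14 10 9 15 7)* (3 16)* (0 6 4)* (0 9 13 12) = (0 2 9 15 7 6 18 17 14 10 13 12)(3 16) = [2, 1, 9, 16, 4, 5, 18, 6, 8, 15, 13, 11, 0, 12, 10, 7, 3, 14, 17]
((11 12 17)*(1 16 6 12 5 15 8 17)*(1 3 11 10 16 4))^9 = (1 4)(3 12 6 16 10 17 8 15 5 11)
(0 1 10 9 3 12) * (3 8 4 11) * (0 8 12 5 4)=[1, 10, 2, 5, 11, 4, 6, 7, 0, 12, 9, 3, 8]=(0 1 10 9 12 8)(3 5 4 11)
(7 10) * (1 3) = (1 3)(7 10) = [0, 3, 2, 1, 4, 5, 6, 10, 8, 9, 7]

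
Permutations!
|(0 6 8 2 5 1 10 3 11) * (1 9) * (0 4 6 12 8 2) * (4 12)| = 12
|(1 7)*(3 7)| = 3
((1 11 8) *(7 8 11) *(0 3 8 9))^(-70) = (11)(0 8 7)(1 9 3)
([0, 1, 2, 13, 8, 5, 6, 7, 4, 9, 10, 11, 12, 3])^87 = (3 13)(4 8)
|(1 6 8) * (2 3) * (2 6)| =|(1 2 3 6 8)| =5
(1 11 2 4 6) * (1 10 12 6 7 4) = [0, 11, 1, 3, 7, 5, 10, 4, 8, 9, 12, 2, 6] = (1 11 2)(4 7)(6 10 12)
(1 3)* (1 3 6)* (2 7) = (1 6)(2 7) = [0, 6, 7, 3, 4, 5, 1, 2]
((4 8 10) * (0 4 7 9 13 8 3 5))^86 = ((0 4 3 5)(7 9 13 8 10))^86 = (0 3)(4 5)(7 9 13 8 10)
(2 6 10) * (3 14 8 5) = (2 6 10)(3 14 8 5) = [0, 1, 6, 14, 4, 3, 10, 7, 5, 9, 2, 11, 12, 13, 8]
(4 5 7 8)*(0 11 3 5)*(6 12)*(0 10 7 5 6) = (0 11 3 6 12)(4 10 7 8) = [11, 1, 2, 6, 10, 5, 12, 8, 4, 9, 7, 3, 0]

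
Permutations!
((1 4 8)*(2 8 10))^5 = ((1 4 10 2 8))^5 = (10)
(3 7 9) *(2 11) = (2 11)(3 7 9) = [0, 1, 11, 7, 4, 5, 6, 9, 8, 3, 10, 2]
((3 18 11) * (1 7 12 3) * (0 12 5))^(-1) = (0 5 7 1 11 18 3 12)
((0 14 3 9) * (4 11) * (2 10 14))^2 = ((0 2 10 14 3 9)(4 11))^2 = (0 10 3)(2 14 9)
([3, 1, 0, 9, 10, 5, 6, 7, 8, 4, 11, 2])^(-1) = [2, 1, 11, 0, 9, 5, 6, 7, 8, 3, 4, 10]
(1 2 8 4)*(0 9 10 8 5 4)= [9, 2, 5, 3, 1, 4, 6, 7, 0, 10, 8]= (0 9 10 8)(1 2 5 4)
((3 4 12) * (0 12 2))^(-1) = (0 2 4 3 12) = ((0 12 3 4 2))^(-1)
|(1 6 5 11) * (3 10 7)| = 12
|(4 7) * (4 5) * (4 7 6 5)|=4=|(4 6 5 7)|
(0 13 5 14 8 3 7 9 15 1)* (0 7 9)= (0 13 5 14 8 3 9 15 1 7)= [13, 7, 2, 9, 4, 14, 6, 0, 3, 15, 10, 11, 12, 5, 8, 1]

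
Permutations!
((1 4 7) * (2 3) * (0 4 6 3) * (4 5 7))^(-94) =(0 6 5 3 7 2 1)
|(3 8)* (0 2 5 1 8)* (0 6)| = |(0 2 5 1 8 3 6)| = 7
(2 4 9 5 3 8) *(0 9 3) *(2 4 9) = (0 2 9 5)(3 8 4) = [2, 1, 9, 8, 3, 0, 6, 7, 4, 5]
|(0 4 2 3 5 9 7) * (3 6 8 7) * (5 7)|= 9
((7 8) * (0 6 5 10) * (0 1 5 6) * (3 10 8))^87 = ((1 5 8 7 3 10))^87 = (1 7)(3 5)(8 10)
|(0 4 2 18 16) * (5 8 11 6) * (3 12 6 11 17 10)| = 35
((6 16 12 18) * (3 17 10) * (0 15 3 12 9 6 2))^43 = (0 17 18 15 10 2 3 12)(6 16 9)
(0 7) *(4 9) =(0 7)(4 9) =[7, 1, 2, 3, 9, 5, 6, 0, 8, 4]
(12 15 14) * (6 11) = (6 11)(12 15 14) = [0, 1, 2, 3, 4, 5, 11, 7, 8, 9, 10, 6, 15, 13, 12, 14]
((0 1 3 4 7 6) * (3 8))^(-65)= ((0 1 8 3 4 7 6))^(-65)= (0 7 3 1 6 4 8)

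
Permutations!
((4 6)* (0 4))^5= ((0 4 6))^5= (0 6 4)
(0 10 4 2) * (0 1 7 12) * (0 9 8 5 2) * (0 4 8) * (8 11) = (0 10 11 8 5 2 1 7 12 9) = [10, 7, 1, 3, 4, 2, 6, 12, 5, 0, 11, 8, 9]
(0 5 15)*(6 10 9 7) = (0 5 15)(6 10 9 7) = [5, 1, 2, 3, 4, 15, 10, 6, 8, 7, 9, 11, 12, 13, 14, 0]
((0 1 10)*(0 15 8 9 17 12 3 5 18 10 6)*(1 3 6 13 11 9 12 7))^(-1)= ((0 3 5 18 10 15 8 12 6)(1 13 11 9 17 7))^(-1)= (0 6 12 8 15 10 18 5 3)(1 7 17 9 11 13)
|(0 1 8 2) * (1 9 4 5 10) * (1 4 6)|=6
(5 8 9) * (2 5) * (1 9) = (1 9 2 5 8) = [0, 9, 5, 3, 4, 8, 6, 7, 1, 2]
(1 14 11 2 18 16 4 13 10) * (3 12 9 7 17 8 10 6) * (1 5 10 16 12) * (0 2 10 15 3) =(0 2 18 12 9 7 17 8 16 4 13 6)(1 14 11 10 5 15 3) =[2, 14, 18, 1, 13, 15, 0, 17, 16, 7, 5, 10, 9, 6, 11, 3, 4, 8, 12]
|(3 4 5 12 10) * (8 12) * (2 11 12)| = |(2 11 12 10 3 4 5 8)| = 8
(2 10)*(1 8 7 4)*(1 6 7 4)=(1 8 4 6 7)(2 10)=[0, 8, 10, 3, 6, 5, 7, 1, 4, 9, 2]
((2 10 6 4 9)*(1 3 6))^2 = ((1 3 6 4 9 2 10))^2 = (1 6 9 10 3 4 2)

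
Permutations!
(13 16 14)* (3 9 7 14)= (3 9 7 14 13 16)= [0, 1, 2, 9, 4, 5, 6, 14, 8, 7, 10, 11, 12, 16, 13, 15, 3]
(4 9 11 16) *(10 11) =(4 9 10 11 16) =[0, 1, 2, 3, 9, 5, 6, 7, 8, 10, 11, 16, 12, 13, 14, 15, 4]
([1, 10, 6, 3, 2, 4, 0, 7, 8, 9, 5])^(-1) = [6, 0, 4, 3, 5, 10, 2, 7, 8, 9, 1]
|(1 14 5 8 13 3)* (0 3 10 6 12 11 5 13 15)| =12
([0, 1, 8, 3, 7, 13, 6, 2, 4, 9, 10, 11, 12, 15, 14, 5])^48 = [0, 1, 2, 3, 4, 5, 6, 7, 8, 9, 10, 11, 12, 13, 14, 15]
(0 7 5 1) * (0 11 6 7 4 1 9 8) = [4, 11, 2, 3, 1, 9, 7, 5, 0, 8, 10, 6] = (0 4 1 11 6 7 5 9 8)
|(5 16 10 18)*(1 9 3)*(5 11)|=15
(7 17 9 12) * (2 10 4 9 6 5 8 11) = [0, 1, 10, 3, 9, 8, 5, 17, 11, 12, 4, 2, 7, 13, 14, 15, 16, 6] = (2 10 4 9 12 7 17 6 5 8 11)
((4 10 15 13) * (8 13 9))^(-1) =(4 13 8 9 15 10)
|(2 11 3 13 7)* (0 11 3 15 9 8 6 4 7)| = |(0 11 15 9 8 6 4 7 2 3 13)| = 11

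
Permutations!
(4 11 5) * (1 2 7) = (1 2 7)(4 11 5) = [0, 2, 7, 3, 11, 4, 6, 1, 8, 9, 10, 5]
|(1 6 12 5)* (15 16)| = 4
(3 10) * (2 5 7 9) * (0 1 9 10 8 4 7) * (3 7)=(0 1 9 2 5)(3 8 4)(7 10)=[1, 9, 5, 8, 3, 0, 6, 10, 4, 2, 7]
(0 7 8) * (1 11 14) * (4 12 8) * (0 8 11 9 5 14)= (0 7 4 12 11)(1 9 5 14)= [7, 9, 2, 3, 12, 14, 6, 4, 8, 5, 10, 0, 11, 13, 1]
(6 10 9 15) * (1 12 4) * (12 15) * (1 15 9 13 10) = (1 9 12 4 15 6)(10 13) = [0, 9, 2, 3, 15, 5, 1, 7, 8, 12, 13, 11, 4, 10, 14, 6]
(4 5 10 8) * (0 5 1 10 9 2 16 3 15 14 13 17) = (0 5 9 2 16 3 15 14 13 17)(1 10 8 4) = [5, 10, 16, 15, 1, 9, 6, 7, 4, 2, 8, 11, 12, 17, 13, 14, 3, 0]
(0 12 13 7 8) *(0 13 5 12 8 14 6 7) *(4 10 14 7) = (0 8 13)(4 10 14 6)(5 12) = [8, 1, 2, 3, 10, 12, 4, 7, 13, 9, 14, 11, 5, 0, 6]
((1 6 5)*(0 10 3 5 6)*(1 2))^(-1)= (0 1 2 5 3 10)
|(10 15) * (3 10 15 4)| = 3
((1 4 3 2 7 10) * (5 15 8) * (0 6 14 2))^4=(0 7 3 2 4 14 1 6 10)(5 15 8)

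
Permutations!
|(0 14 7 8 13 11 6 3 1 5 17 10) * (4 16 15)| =|(0 14 7 8 13 11 6 3 1 5 17 10)(4 16 15)| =12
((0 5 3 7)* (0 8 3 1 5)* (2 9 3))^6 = ((1 5)(2 9 3 7 8))^6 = (2 9 3 7 8)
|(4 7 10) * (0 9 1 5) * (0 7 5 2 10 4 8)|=6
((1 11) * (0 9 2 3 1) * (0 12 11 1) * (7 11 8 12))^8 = ((0 9 2 3)(7 11)(8 12))^8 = (12)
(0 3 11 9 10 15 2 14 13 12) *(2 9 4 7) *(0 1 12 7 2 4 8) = [3, 12, 14, 11, 2, 5, 6, 4, 0, 10, 15, 8, 1, 7, 13, 9] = (0 3 11 8)(1 12)(2 14 13 7 4)(9 10 15)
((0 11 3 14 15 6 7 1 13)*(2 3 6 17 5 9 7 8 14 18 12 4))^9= ((0 11 6 8 14 15 17 5 9 7 1 13)(2 3 18 12 4))^9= (0 7 17 8)(1 5 14 11)(2 4 12 18 3)(6 13 9 15)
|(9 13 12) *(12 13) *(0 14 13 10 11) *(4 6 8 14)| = |(0 4 6 8 14 13 10 11)(9 12)| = 8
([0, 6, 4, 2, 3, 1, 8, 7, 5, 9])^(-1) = [0, 5, 3, 4, 2, 8, 1, 7, 6, 9]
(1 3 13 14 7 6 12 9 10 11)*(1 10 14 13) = (1 3)(6 12 9 14 7)(10 11) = [0, 3, 2, 1, 4, 5, 12, 6, 8, 14, 11, 10, 9, 13, 7]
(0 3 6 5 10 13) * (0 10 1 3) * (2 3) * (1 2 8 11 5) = (1 8 11 5 2 3 6)(10 13) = [0, 8, 3, 6, 4, 2, 1, 7, 11, 9, 13, 5, 12, 10]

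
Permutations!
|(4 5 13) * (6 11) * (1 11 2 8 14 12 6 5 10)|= |(1 11 5 13 4 10)(2 8 14 12 6)|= 30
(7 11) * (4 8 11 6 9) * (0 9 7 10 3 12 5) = (0 9 4 8 11 10 3 12 5)(6 7) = [9, 1, 2, 12, 8, 0, 7, 6, 11, 4, 3, 10, 5]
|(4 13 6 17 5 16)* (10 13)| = |(4 10 13 6 17 5 16)| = 7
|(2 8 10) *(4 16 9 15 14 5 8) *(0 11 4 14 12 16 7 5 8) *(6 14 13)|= |(0 11 4 7 5)(2 13 6 14 8 10)(9 15 12 16)|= 60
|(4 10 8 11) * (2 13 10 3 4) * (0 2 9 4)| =9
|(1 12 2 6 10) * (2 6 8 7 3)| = 4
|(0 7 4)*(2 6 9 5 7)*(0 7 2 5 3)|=|(0 5 2 6 9 3)(4 7)|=6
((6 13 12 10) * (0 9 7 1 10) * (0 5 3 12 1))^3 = (1 13 6 10)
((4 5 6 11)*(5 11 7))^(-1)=(4 11)(5 7 6)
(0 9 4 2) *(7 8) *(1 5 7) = [9, 5, 0, 3, 2, 7, 6, 8, 1, 4] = (0 9 4 2)(1 5 7 8)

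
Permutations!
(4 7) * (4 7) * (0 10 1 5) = (0 10 1 5) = [10, 5, 2, 3, 4, 0, 6, 7, 8, 9, 1]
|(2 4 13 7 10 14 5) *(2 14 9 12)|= |(2 4 13 7 10 9 12)(5 14)|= 14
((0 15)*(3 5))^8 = (15)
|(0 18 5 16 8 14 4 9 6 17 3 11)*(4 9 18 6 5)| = |(0 6 17 3 11)(4 18)(5 16 8 14 9)| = 10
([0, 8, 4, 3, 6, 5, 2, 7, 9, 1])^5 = (1 9 8)(2 6 4)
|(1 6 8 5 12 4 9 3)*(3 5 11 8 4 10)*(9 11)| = 10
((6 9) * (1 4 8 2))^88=((1 4 8 2)(6 9))^88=(9)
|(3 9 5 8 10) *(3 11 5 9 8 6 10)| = 4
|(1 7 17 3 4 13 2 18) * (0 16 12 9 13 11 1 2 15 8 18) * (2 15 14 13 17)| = 66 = |(0 16 12 9 17 3 4 11 1 7 2)(8 18 15)(13 14)|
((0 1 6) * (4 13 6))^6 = (0 1 4 13 6)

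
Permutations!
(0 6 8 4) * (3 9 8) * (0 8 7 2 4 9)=(0 6 3)(2 4 8 9 7)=[6, 1, 4, 0, 8, 5, 3, 2, 9, 7]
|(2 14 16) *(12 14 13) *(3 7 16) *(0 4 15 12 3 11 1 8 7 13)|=22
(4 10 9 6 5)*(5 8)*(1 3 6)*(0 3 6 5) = (0 3 5 4 10 9 1 6 8) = [3, 6, 2, 5, 10, 4, 8, 7, 0, 1, 9]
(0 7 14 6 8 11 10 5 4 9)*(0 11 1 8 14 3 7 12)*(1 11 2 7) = (0 12)(1 8 11 10 5 4 9 2 7 3)(6 14) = [12, 8, 7, 1, 9, 4, 14, 3, 11, 2, 5, 10, 0, 13, 6]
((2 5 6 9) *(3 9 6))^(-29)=(2 9 3 5)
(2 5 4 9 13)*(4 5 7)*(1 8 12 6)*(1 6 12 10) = (1 8 10)(2 7 4 9 13) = [0, 8, 7, 3, 9, 5, 6, 4, 10, 13, 1, 11, 12, 2]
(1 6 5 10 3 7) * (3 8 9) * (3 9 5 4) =[0, 6, 2, 7, 3, 10, 4, 1, 5, 9, 8] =(1 6 4 3 7)(5 10 8)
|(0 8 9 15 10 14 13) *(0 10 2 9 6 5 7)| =|(0 8 6 5 7)(2 9 15)(10 14 13)| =15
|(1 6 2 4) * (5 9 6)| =6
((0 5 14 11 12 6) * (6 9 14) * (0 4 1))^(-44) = (14)(0 5 6 4 1)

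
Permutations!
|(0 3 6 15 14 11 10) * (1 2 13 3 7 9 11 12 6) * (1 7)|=36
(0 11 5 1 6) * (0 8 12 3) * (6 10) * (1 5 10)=(0 11 10 6 8 12 3)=[11, 1, 2, 0, 4, 5, 8, 7, 12, 9, 6, 10, 3]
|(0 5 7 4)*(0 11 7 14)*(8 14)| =|(0 5 8 14)(4 11 7)| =12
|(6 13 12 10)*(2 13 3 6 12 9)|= |(2 13 9)(3 6)(10 12)|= 6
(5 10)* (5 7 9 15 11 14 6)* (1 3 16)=(1 3 16)(5 10 7 9 15 11 14 6)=[0, 3, 2, 16, 4, 10, 5, 9, 8, 15, 7, 14, 12, 13, 6, 11, 1]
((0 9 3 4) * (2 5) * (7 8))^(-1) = (0 4 3 9)(2 5)(7 8)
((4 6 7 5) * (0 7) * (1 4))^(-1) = ((0 7 5 1 4 6))^(-1) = (0 6 4 1 5 7)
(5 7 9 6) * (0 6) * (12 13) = (0 6 5 7 9)(12 13) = [6, 1, 2, 3, 4, 7, 5, 9, 8, 0, 10, 11, 13, 12]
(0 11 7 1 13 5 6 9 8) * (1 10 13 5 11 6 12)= (0 6 9 8)(1 5 12)(7 10 13 11)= [6, 5, 2, 3, 4, 12, 9, 10, 0, 8, 13, 7, 1, 11]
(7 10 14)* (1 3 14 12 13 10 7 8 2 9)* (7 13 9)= (1 3 14 8 2 7 13 10 12 9)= [0, 3, 7, 14, 4, 5, 6, 13, 2, 1, 12, 11, 9, 10, 8]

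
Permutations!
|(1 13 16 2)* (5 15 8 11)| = |(1 13 16 2)(5 15 8 11)| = 4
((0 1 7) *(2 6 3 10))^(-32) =((0 1 7)(2 6 3 10))^(-32) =(10)(0 1 7)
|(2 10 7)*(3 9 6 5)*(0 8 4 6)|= |(0 8 4 6 5 3 9)(2 10 7)|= 21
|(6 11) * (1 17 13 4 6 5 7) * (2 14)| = |(1 17 13 4 6 11 5 7)(2 14)| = 8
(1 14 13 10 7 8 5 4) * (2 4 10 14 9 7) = (1 9 7 8 5 10 2 4)(13 14) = [0, 9, 4, 3, 1, 10, 6, 8, 5, 7, 2, 11, 12, 14, 13]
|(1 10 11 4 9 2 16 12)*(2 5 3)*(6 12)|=|(1 10 11 4 9 5 3 2 16 6 12)|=11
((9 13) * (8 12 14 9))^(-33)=((8 12 14 9 13))^(-33)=(8 14 13 12 9)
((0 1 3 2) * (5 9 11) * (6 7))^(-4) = ((0 1 3 2)(5 9 11)(6 7))^(-4) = (5 11 9)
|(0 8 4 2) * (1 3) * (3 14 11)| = 4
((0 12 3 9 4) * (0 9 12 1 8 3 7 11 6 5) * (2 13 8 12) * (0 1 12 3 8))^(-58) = ((0 12 7 11 6 5 1 3 2 13)(4 9))^(-58) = (0 7 6 1 2)(3 13 12 11 5)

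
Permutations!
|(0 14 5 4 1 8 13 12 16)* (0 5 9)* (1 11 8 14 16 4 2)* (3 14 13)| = 13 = |(0 16 5 2 1 13 12 4 11 8 3 14 9)|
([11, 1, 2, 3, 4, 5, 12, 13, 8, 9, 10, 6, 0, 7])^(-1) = (0 12 6 11)(7 13)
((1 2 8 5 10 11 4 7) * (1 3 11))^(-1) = (1 10 5 8 2)(3 7 4 11)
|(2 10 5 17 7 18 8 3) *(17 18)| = |(2 10 5 18 8 3)(7 17)| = 6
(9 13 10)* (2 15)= (2 15)(9 13 10)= [0, 1, 15, 3, 4, 5, 6, 7, 8, 13, 9, 11, 12, 10, 14, 2]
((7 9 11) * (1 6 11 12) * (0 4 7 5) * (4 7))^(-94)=(0 9 1 11)(5 7 12 6)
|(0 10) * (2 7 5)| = |(0 10)(2 7 5)| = 6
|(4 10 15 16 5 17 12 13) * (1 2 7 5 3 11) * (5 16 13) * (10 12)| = 42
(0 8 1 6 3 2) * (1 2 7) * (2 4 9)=[8, 6, 0, 7, 9, 5, 3, 1, 4, 2]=(0 8 4 9 2)(1 6 3 7)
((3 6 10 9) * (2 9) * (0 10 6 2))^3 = (0 10)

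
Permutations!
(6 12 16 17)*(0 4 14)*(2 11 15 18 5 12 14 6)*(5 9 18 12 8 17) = (0 4 6 14)(2 11 15 12 16 5 8 17)(9 18) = [4, 1, 11, 3, 6, 8, 14, 7, 17, 18, 10, 15, 16, 13, 0, 12, 5, 2, 9]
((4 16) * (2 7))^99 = ((2 7)(4 16))^99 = (2 7)(4 16)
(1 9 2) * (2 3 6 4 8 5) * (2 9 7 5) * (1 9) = (1 7 5)(2 9 3 6 4 8) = [0, 7, 9, 6, 8, 1, 4, 5, 2, 3]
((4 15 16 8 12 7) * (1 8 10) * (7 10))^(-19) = ((1 8 12 10)(4 15 16 7))^(-19) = (1 8 12 10)(4 15 16 7)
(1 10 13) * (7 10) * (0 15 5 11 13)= (0 15 5 11 13 1 7 10)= [15, 7, 2, 3, 4, 11, 6, 10, 8, 9, 0, 13, 12, 1, 14, 5]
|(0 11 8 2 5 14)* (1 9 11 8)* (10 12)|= |(0 8 2 5 14)(1 9 11)(10 12)|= 30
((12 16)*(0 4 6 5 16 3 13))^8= ((0 4 6 5 16 12 3 13))^8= (16)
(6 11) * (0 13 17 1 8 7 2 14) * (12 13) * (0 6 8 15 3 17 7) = [12, 15, 14, 17, 4, 5, 11, 2, 0, 9, 10, 8, 13, 7, 6, 3, 16, 1] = (0 12 13 7 2 14 6 11 8)(1 15 3 17)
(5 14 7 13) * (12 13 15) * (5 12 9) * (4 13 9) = (4 13 12 9 5 14 7 15) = [0, 1, 2, 3, 13, 14, 6, 15, 8, 5, 10, 11, 9, 12, 7, 4]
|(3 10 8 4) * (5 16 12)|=|(3 10 8 4)(5 16 12)|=12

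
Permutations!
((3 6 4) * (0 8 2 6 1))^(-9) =((0 8 2 6 4 3 1))^(-9) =(0 3 6 8 1 4 2)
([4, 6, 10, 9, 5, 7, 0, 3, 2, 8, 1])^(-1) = [6, 10, 8, 7, 0, 4, 1, 5, 9, 3, 2]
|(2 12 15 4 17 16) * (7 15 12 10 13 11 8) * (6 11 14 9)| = 13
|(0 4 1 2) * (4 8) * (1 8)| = 6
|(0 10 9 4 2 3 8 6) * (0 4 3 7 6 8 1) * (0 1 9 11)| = 12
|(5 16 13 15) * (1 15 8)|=|(1 15 5 16 13 8)|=6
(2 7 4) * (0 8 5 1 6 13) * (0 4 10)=(0 8 5 1 6 13 4 2 7 10)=[8, 6, 7, 3, 2, 1, 13, 10, 5, 9, 0, 11, 12, 4]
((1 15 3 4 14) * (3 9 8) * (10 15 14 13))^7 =(15)(1 14)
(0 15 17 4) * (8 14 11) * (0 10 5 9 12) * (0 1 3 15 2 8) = [2, 3, 8, 15, 10, 9, 6, 7, 14, 12, 5, 0, 1, 13, 11, 17, 16, 4] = (0 2 8 14 11)(1 3 15 17 4 10 5 9 12)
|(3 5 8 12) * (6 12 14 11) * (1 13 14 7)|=|(1 13 14 11 6 12 3 5 8 7)|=10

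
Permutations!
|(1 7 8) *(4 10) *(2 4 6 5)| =|(1 7 8)(2 4 10 6 5)| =15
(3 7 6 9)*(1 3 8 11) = [0, 3, 2, 7, 4, 5, 9, 6, 11, 8, 10, 1] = (1 3 7 6 9 8 11)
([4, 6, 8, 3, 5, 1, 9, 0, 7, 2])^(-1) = (0 7 8 2 9 6 1 5 4)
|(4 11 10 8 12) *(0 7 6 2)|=|(0 7 6 2)(4 11 10 8 12)|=20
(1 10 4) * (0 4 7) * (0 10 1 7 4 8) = (0 8)(4 7 10) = [8, 1, 2, 3, 7, 5, 6, 10, 0, 9, 4]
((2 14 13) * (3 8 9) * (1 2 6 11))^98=((1 2 14 13 6 11)(3 8 9))^98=(1 14 6)(2 13 11)(3 9 8)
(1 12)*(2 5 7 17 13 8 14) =(1 12)(2 5 7 17 13 8 14) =[0, 12, 5, 3, 4, 7, 6, 17, 14, 9, 10, 11, 1, 8, 2, 15, 16, 13]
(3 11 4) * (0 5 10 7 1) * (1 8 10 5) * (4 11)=(11)(0 1)(3 4)(7 8 10)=[1, 0, 2, 4, 3, 5, 6, 8, 10, 9, 7, 11]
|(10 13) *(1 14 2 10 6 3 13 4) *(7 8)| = 30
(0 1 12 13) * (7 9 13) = (0 1 12 7 9 13) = [1, 12, 2, 3, 4, 5, 6, 9, 8, 13, 10, 11, 7, 0]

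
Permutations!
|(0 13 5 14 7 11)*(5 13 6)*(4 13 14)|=8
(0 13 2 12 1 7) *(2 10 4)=[13, 7, 12, 3, 2, 5, 6, 0, 8, 9, 4, 11, 1, 10]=(0 13 10 4 2 12 1 7)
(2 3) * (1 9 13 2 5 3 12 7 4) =(1 9 13 2 12 7 4)(3 5) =[0, 9, 12, 5, 1, 3, 6, 4, 8, 13, 10, 11, 7, 2]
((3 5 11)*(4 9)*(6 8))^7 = ((3 5 11)(4 9)(6 8))^7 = (3 5 11)(4 9)(6 8)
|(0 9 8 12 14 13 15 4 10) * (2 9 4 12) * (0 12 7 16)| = 9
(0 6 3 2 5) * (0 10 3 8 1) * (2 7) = [6, 0, 5, 7, 4, 10, 8, 2, 1, 9, 3] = (0 6 8 1)(2 5 10 3 7)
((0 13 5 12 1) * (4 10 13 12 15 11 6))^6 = ((0 12 1)(4 10 13 5 15 11 6))^6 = (4 6 11 15 5 13 10)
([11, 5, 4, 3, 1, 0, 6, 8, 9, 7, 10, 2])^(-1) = (0 5 1 4 2 11)(7 9 8)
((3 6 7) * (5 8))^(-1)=(3 7 6)(5 8)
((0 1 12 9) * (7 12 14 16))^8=(0 1 14 16 7 12 9)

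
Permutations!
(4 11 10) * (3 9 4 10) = (3 9 4 11) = [0, 1, 2, 9, 11, 5, 6, 7, 8, 4, 10, 3]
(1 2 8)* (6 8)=(1 2 6 8)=[0, 2, 6, 3, 4, 5, 8, 7, 1]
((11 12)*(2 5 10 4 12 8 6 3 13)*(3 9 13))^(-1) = (2 13 9 6 8 11 12 4 10 5)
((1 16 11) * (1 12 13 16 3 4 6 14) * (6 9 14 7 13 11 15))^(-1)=(1 14 9 4 3)(6 15 16 13 7)(11 12)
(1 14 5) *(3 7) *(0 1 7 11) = [1, 14, 2, 11, 4, 7, 6, 3, 8, 9, 10, 0, 12, 13, 5] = (0 1 14 5 7 3 11)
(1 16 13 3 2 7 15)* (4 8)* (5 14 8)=(1 16 13 3 2 7 15)(4 5 14 8)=[0, 16, 7, 2, 5, 14, 6, 15, 4, 9, 10, 11, 12, 3, 8, 1, 13]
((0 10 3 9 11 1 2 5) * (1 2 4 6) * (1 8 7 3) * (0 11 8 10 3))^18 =(11)(0 8 3 7 9)(1 6)(4 10)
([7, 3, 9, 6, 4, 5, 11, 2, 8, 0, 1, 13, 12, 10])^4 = (1 13 6)(3 10 11)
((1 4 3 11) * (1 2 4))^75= ((2 4 3 11))^75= (2 11 3 4)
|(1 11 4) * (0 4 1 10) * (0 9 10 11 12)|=|(0 4 11 1 12)(9 10)|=10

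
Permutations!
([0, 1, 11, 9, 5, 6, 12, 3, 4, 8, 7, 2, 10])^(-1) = (2 11)(3 7 10 12 6 5 4 8 9)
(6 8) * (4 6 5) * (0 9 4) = (0 9 4 6 8 5) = [9, 1, 2, 3, 6, 0, 8, 7, 5, 4]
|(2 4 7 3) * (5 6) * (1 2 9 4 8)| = |(1 2 8)(3 9 4 7)(5 6)| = 12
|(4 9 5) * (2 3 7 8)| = |(2 3 7 8)(4 9 5)| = 12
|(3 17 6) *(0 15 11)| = |(0 15 11)(3 17 6)| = 3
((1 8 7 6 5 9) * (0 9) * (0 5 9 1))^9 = ((0 1 8 7 6 9))^9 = (0 7)(1 6)(8 9)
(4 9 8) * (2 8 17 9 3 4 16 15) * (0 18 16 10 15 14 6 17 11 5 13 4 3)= (0 18 16 14 6 17 9 11 5 13 4)(2 8 10 15)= [18, 1, 8, 3, 0, 13, 17, 7, 10, 11, 15, 5, 12, 4, 6, 2, 14, 9, 16]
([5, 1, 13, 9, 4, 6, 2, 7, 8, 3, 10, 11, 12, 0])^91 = (0 5 6 2 13)(3 9)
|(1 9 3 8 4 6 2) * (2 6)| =6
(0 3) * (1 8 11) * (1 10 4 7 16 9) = [3, 8, 2, 0, 7, 5, 6, 16, 11, 1, 4, 10, 12, 13, 14, 15, 9] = (0 3)(1 8 11 10 4 7 16 9)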